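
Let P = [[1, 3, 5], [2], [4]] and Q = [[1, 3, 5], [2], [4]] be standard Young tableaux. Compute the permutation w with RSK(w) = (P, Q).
Reverse RSK: for i = n, n-1, ..., 1, locate i in Q, remove the corresponding corner cell from P, and reverse-bump its entry up through P; the value ejected from row 1 is w(i).

So w = 4 2 3 1 5.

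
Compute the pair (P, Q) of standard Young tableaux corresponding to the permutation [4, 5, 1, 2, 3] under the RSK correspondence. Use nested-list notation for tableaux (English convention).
P = [[1, 2, 3], [4, 5]], Q = [[1, 2, 5], [3, 4]]

Insert each entry of the permutation into P by Schensted row insertion, recording in Q the position of each new cell.

Insert 4: appended to row 1. P = [[4]].
Insert 5: appended to row 1. P = [[4, 5]].
Insert 1: 1 bumps 4 from row 1; 4 starts row 2. P = [[1, 5], [4]].
Insert 2: 2 bumps 5 from row 1; 5 appends to row 2. P = [[1, 2], [4, 5]].
Insert 3: appended to row 1. P = [[1, 2, 3], [4, 5]].

So P = [[1, 2, 3], [4, 5]], Q = [[1, 2, 5], [3, 4]].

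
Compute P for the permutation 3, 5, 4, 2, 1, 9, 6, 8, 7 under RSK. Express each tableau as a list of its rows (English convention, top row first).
Insert 3: appended to row 1. P = [[3]].
Insert 5: appended to row 1. P = [[3, 5]].
Insert 4: 4 bumps 5 from row 1; 5 starts row 2. P = [[3, 4], [5]].
Insert 2: 2 bumps 3 from row 1; 3 bumps 5 from row 2; 5 starts row 3. P = [[2, 4], [3], [5]].
Insert 1: 1 bumps 2 from row 1; 2 bumps 3 from row 2; 3 bumps 5 from row 3; 5 starts row 4. P = [[1, 4], [2], [3], [5]].
Insert 9: appended to row 1. P = [[1, 4, 9], [2], [3], [5]].
Insert 6: 6 bumps 9 from row 1; 9 appends to row 2. P = [[1, 4, 6], [2, 9], [3], [5]].
Insert 8: appended to row 1. P = [[1, 4, 6, 8], [2, 9], [3], [5]].
Insert 7: 7 bumps 8 from row 1; 8 bumps 9 from row 2; 9 appends to row 3. P = [[1, 4, 6, 7], [2, 8], [3, 9], [5]].

So P = [[1, 4, 6, 7], [2, 8], [3, 9], [5]].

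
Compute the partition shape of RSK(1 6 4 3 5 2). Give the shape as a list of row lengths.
Row-insert each entry into an empty tableau.

After inserting 1: P = [[1]].
After inserting 6: P = [[1, 6]].
After inserting 4: P = [[1, 4], [6]].
After inserting 3: P = [[1, 3], [4], [6]].
After inserting 5: P = [[1, 3, 5], [4], [6]].
After inserting 2: P = [[1, 2, 5], [3], [4], [6]].

The final insertion tableau P = [[1, 2, 5], [3], [4], [6]] has shape [3, 1, 1, 1].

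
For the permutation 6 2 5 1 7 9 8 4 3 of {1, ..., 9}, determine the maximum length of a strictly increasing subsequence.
4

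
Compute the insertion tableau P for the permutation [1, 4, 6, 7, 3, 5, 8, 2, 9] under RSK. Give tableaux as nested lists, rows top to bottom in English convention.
P = [[1, 2, 5, 7, 8, 9], [3, 6], [4]]

After inserting 1: P = [[1]].
After inserting 4: P = [[1, 4]].
After inserting 6: P = [[1, 4, 6]].
After inserting 7: P = [[1, 4, 6, 7]].
After inserting 3: P = [[1, 3, 6, 7], [4]].
After inserting 5: P = [[1, 3, 5, 7], [4, 6]].
After inserting 8: P = [[1, 3, 5, 7, 8], [4, 6]].
After inserting 2: P = [[1, 2, 5, 7, 8], [3, 6], [4]].
After inserting 9: P = [[1, 2, 5, 7, 8, 9], [3, 6], [4]].

So P = [[1, 2, 5, 7, 8, 9], [3, 6], [4]].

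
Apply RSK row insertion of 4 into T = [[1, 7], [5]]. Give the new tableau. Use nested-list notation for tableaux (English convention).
[[1, 4], [5, 7]]

In row 1, 4 replaces 7 (the leftmost entry greater than 4); 7 is bumped to row 2. 7 is appended to row 2. The new tableau is [[1, 4], [5, 7]].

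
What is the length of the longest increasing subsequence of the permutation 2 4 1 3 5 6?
4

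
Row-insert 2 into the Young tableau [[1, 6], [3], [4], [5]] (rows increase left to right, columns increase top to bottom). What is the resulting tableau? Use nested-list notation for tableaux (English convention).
In row 1, 2 replaces 6 (the leftmost entry greater than 2); 6 is bumped to row 2. 6 is appended to row 2. The new tableau is [[1, 2], [3, 6], [4], [5]].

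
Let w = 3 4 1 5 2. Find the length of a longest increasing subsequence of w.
3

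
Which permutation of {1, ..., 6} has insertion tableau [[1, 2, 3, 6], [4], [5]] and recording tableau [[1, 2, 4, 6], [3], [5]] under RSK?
1 5 2 4 3 6

Reverse RSK: for i = n, n-1, ..., 1, locate i in Q, remove the corresponding corner cell from P, and reverse-bump its entry up through P; the value ejected from row 1 is w(i).

So w = 1 5 2 4 3 6.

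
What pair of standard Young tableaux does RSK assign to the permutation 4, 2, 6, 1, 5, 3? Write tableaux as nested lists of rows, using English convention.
Insert each entry of the permutation into P by Schensted row insertion, recording in Q the position of each new cell.

After inserting 4: P = [[4]].
After inserting 2: P = [[2], [4]].
After inserting 6: P = [[2, 6], [4]].
After inserting 1: P = [[1, 6], [2], [4]].
After inserting 5: P = [[1, 5], [2, 6], [4]].
After inserting 3: P = [[1, 3], [2, 5], [4, 6]].

So P = [[1, 3], [2, 5], [4, 6]], Q = [[1, 3], [2, 5], [4, 6]].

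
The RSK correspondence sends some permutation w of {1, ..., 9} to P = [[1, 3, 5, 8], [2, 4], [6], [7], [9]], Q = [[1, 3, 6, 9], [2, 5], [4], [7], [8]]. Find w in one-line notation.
9 2 7 1 4 6 5 3 8

Reverse RSK: for i = n, n-1, ..., 1, locate i in Q, remove the corresponding corner cell from P, and reverse-bump its entry up through P; the value ejected from row 1 is w(i).

So w = 9 2 7 1 4 6 5 3 8.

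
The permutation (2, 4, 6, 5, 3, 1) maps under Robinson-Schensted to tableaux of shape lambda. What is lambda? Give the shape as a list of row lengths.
Row-insert each entry into an empty tableau.

After inserting 2: P = [[2]].
After inserting 4: P = [[2, 4]].
After inserting 6: P = [[2, 4, 6]].
After inserting 5: P = [[2, 4, 5], [6]].
After inserting 3: P = [[2, 3, 5], [4], [6]].
After inserting 1: P = [[1, 3, 5], [2], [4], [6]].

The final insertion tableau P = [[1, 3, 5], [2], [4], [6]] has shape [3, 1, 1, 1].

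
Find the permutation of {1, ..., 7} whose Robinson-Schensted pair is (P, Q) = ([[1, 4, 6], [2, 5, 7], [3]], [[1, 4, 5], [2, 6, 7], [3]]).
Reverse the RSK construction: for i from n down to 1, find the cell of Q containing i, remove the entry at that cell from P, and reverse-bump it up through P; the value ejected from row 1 is w(i).

Step i=7: Q has 7 at row 2, column 3; remove 7 from row 2 of P and reverse-bump: 7 enters row 1 and ejects 6. So w(7) = 6. P is now [[1, 4, 7], [2, 5], [3]].
Step i=6: Q has 6 at row 2, column 2; remove 5 from row 2 of P and reverse-bump: 5 enters row 1 and ejects 4. So w(6) = 4. P is now [[1, 5, 7], [2], [3]].
Step i=5: Q has 5 at row 1, column 3; remove that cell from P, ejecting 7. So w(5) = 7. P is now [[1, 5], [2], [3]].
Step i=4: Q has 4 at row 1, column 2; remove that cell from P, ejecting 5. So w(4) = 5. P is now [[1], [2], [3]].
Step i=3: Q has 3 at row 3, column 1; remove 3 from row 3 of P and reverse-bump: 3 enters row 2 and ejects 2; 2 enters row 1 and ejects 1. So w(3) = 1. P is now [[2], [3]].
Step i=2: Q has 2 at row 2, column 1; remove 3 from row 2 of P and reverse-bump: 3 enters row 1 and ejects 2. So w(2) = 2. P is now [[3]].
Step i=1: Q has 1 at row 1, column 1; remove that cell from P, ejecting 3. So w(1) = 3. P is now [].

So w = 3 2 1 5 7 4 6.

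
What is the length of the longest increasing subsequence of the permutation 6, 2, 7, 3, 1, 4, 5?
4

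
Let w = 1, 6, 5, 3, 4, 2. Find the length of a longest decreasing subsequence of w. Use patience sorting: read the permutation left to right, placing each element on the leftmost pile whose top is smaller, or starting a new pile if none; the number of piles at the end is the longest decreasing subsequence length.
1: new pile. tops = [1]
6: onto pile 1 (replacing 1). tops = [6]
5: new pile. tops = [6, 5]
3: new pile. tops = [6, 5, 3]
4: onto pile 3 (replacing 3). tops = [6, 5, 4]
2: new pile. tops = [6, 5, 4, 2]

4 piles, so the longest decreasing subsequence has length 4.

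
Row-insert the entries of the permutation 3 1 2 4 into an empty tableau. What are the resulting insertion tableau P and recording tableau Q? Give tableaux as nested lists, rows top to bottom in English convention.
Insert each entry of the permutation into P by Schensted row insertion, recording in Q the position of each new cell.

Insert 3: appended to row 1. P = [[3]].
Insert 1: 1 bumps 3 from row 1; 3 starts row 2. P = [[1], [3]].
Insert 2: appended to row 1. P = [[1, 2], [3]].
Insert 4: appended to row 1. P = [[1, 2, 4], [3]].

So P = [[1, 2, 4], [3]], Q = [[1, 3, 4], [2]].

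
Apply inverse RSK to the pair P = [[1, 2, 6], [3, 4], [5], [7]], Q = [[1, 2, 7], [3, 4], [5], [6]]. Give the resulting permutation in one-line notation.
Reverse the RSK construction: for i from n down to 1, find the cell of Q containing i, remove the entry at that cell from P, and reverse-bump it up through P; the value ejected from row 1 is w(i).

Step i=7: Q has 7 at row 1, column 3; remove that cell from P, ejecting 6. So w(7) = 6. P is now [[1, 2], [3, 4], [5], [7]].
Step i=6: Q has 6 at row 4, column 1; remove 7 from row 4 of P and reverse-bump: 7 enters row 3 and ejects 5; 5 enters row 2 and ejects 4; 4 enters row 1 and ejects 2. So w(6) = 2. P is now [[1, 4], [3, 5], [7]].
Step i=5: Q has 5 at row 3, column 1; remove 7 from row 3 of P and reverse-bump: 7 enters row 2 and ejects 5; 5 enters row 1 and ejects 4. So w(5) = 4. P is now [[1, 5], [3, 7]].
Step i=4: Q has 4 at row 2, column 2; remove 7 from row 2 of P and reverse-bump: 7 enters row 1 and ejects 5. So w(4) = 5. P is now [[1, 7], [3]].
Step i=3: Q has 3 at row 2, column 1; remove 3 from row 2 of P and reverse-bump: 3 enters row 1 and ejects 1. So w(3) = 1. P is now [[3, 7]].
Step i=2: Q has 2 at row 1, column 2; remove that cell from P, ejecting 7. So w(2) = 7. P is now [[3]].
Step i=1: Q has 1 at row 1, column 1; remove that cell from P, ejecting 3. So w(1) = 3. P is now [].

So w = 3 7 1 5 4 2 6.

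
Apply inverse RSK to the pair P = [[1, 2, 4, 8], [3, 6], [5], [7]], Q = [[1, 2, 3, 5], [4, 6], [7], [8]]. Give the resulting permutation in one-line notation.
Reverse the RSK construction: for i from n down to 1, find the cell of Q containing i, remove the entry at that cell from P, and reverse-bump it up through P; the value ejected from row 1 is w(i).

Step i=8: Q has 8 at row 4, column 1; remove 7 from row 4 of P and reverse-bump: 7 enters row 3 and ejects 5; 5 enters row 2 and ejects 3; 3 enters row 1 and ejects 2. So w(8) = 2. P is now [[1, 3, 4, 8], [5, 6], [7]].
Step i=7: Q has 7 at row 3, column 1; remove 7 from row 3 of P and reverse-bump: 7 enters row 2 and ejects 6; 6 enters row 1 and ejects 4. So w(7) = 4. P is now [[1, 3, 6, 8], [5, 7]].
Step i=6: Q has 6 at row 2, column 2; remove 7 from row 2 of P and reverse-bump: 7 enters row 1 and ejects 6. So w(6) = 6. P is now [[1, 3, 7, 8], [5]].
Step i=5: Q has 5 at row 1, column 4; remove that cell from P, ejecting 8. So w(5) = 8. P is now [[1, 3, 7], [5]].
Step i=4: Q has 4 at row 2, column 1; remove 5 from row 2 of P and reverse-bump: 5 enters row 1 and ejects 3. So w(4) = 3. P is now [[1, 5, 7]].
Step i=3: Q has 3 at row 1, column 3; remove that cell from P, ejecting 7. So w(3) = 7. P is now [[1, 5]].
Step i=2: Q has 2 at row 1, column 2; remove that cell from P, ejecting 5. So w(2) = 5. P is now [[1]].
Step i=1: Q has 1 at row 1, column 1; remove that cell from P, ejecting 1. So w(1) = 1. P is now [].

So w = 1 5 7 3 8 6 4 2.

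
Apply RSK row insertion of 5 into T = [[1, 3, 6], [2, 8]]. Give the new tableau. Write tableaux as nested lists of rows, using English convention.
[[1, 3, 5], [2, 6], [8]]

In row 1, 5 replaces 6 (the leftmost entry greater than 5); 6 is bumped to row 2. In row 2, 6 replaces 8 (the leftmost entry greater than 6); 8 is bumped to row 3. 8 starts a new row 3. The new tableau is [[1, 3, 5], [2, 6], [8]].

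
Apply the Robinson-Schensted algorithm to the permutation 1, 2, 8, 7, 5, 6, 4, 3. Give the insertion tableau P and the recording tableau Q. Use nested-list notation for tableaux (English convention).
Insert each entry of the permutation into P by Schensted row insertion, recording in Q the position of each new cell.

Insert 1: appended to row 1. P = [[1]], Q = [[1]].
Insert 2: appended to row 1. P = [[1, 2]], Q = [[1, 2]].
Insert 8: appended to row 1. P = [[1, 2, 8]], Q = [[1, 2, 3]].
Insert 7: 7 bumps 8 from row 1; 8 starts row 2. P = [[1, 2, 7], [8]], Q = [[1, 2, 3], [4]].
Insert 5: 5 bumps 7 from row 1; 7 bumps 8 from row 2; 8 starts row 3. P = [[1, 2, 5], [7], [8]], Q = [[1, 2, 3], [4], [5]].
Insert 6: appended to row 1. P = [[1, 2, 5, 6], [7], [8]], Q = [[1, 2, 3, 6], [4], [5]].
Insert 4: 4 bumps 5 from row 1; 5 bumps 7 from row 2; 7 bumps 8 from row 3; 8 starts row 4. P = [[1, 2, 4, 6], [5], [7], [8]], Q = [[1, 2, 3, 6], [4], [5], [7]].
Insert 3: 3 bumps 4 from row 1; 4 bumps 5 from row 2; 5 bumps 7 from row 3; 7 bumps 8 from row 4; 8 starts row 5. P = [[1, 2, 3, 6], [4], [5], [7], [8]], Q = [[1, 2, 3, 6], [4], [5], [7], [8]].

So P = [[1, 2, 3, 6], [4], [5], [7], [8]], Q = [[1, 2, 3, 6], [4], [5], [7], [8]].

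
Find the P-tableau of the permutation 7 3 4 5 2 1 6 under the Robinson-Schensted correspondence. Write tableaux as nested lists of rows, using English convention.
After inserting 7: P = [[7]].
After inserting 3: P = [[3], [7]].
After inserting 4: P = [[3, 4], [7]].
After inserting 5: P = [[3, 4, 5], [7]].
After inserting 2: P = [[2, 4, 5], [3], [7]].
After inserting 1: P = [[1, 4, 5], [2], [3], [7]].
After inserting 6: P = [[1, 4, 5, 6], [2], [3], [7]].

So P = [[1, 4, 5, 6], [2], [3], [7]].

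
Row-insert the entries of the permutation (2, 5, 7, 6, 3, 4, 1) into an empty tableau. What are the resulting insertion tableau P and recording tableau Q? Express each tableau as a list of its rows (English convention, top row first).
P = [[1, 3, 4], [2, 6], [5], [7]], Q = [[1, 2, 3], [4, 6], [5], [7]]

Insert each entry of the permutation into P by Schensted row insertion, recording in Q the position of each new cell.

Insert 2: appended to row 1. P = [[2]], Q = [[1]].
Insert 5: appended to row 1. P = [[2, 5]], Q = [[1, 2]].
Insert 7: appended to row 1. P = [[2, 5, 7]], Q = [[1, 2, 3]].
Insert 6: 6 bumps 7 from row 1; 7 starts row 2. P = [[2, 5, 6], [7]], Q = [[1, 2, 3], [4]].
Insert 3: 3 bumps 5 from row 1; 5 bumps 7 from row 2; 7 starts row 3. P = [[2, 3, 6], [5], [7]], Q = [[1, 2, 3], [4], [5]].
Insert 4: 4 bumps 6 from row 1; 6 appends to row 2. P = [[2, 3, 4], [5, 6], [7]], Q = [[1, 2, 3], [4, 6], [5]].
Insert 1: 1 bumps 2 from row 1; 2 bumps 5 from row 2; 5 bumps 7 from row 3; 7 starts row 4. P = [[1, 3, 4], [2, 6], [5], [7]], Q = [[1, 2, 3], [4, 6], [5], [7]].

So P = [[1, 3, 4], [2, 6], [5], [7]], Q = [[1, 2, 3], [4, 6], [5], [7]].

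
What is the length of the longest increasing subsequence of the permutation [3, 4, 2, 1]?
2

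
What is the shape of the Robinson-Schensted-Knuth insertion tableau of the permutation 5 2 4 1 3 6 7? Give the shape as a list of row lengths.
RSK row insertion gives P = [[1, 3, 6, 7], [2, 4], [5]], which has shape [4, 2, 1].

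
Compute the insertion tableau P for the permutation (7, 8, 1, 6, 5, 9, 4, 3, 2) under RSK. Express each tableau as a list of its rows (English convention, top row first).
P = [[1, 2, 9], [3, 8], [4], [5], [6], [7]]

After inserting 7: P = [[7]].
After inserting 8: P = [[7, 8]].
After inserting 1: P = [[1, 8], [7]].
After inserting 6: P = [[1, 6], [7, 8]].
After inserting 5: P = [[1, 5], [6, 8], [7]].
After inserting 9: P = [[1, 5, 9], [6, 8], [7]].
After inserting 4: P = [[1, 4, 9], [5, 8], [6], [7]].
After inserting 3: P = [[1, 3, 9], [4, 8], [5], [6], [7]].
After inserting 2: P = [[1, 2, 9], [3, 8], [4], [5], [6], [7]].

So P = [[1, 2, 9], [3, 8], [4], [5], [6], [7]].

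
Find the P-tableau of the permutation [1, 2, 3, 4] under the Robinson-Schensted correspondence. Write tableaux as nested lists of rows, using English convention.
After inserting 1: P = [[1]].
After inserting 2: P = [[1, 2]].
After inserting 3: P = [[1, 2, 3]].
After inserting 4: P = [[1, 2, 3, 4]].

So P = [[1, 2, 3, 4]].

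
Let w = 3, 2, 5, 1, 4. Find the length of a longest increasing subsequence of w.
2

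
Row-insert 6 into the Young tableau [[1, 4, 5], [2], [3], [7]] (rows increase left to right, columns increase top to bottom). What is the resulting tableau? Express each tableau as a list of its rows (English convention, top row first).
[[1, 4, 5, 6], [2], [3], [7]]

6 is larger than every entry of row 1, so it is appended to row 1. The new tableau is [[1, 4, 5, 6], [2], [3], [7]].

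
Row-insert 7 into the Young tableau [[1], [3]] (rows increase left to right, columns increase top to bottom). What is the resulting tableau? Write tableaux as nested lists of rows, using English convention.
7 is larger than every entry of row 1, so it is appended to row 1. The new tableau is [[1, 7], [3]].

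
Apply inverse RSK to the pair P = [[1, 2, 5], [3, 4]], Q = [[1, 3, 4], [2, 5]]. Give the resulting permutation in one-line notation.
3 1 4 5 2

Reverse RSK: for i = n, n-1, ..., 1, locate i in Q, remove the corresponding corner cell from P, and reverse-bump its entry up through P; the value ejected from row 1 is w(i).

So w = 3 1 4 5 2.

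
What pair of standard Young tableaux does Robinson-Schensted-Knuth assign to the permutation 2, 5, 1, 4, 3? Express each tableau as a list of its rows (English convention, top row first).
Insert each entry of the permutation into P by Schensted row insertion, recording in Q the position of each new cell.

Insert 2: appended to row 1. P = [[2]].
Insert 5: appended to row 1. P = [[2, 5]].
Insert 1: 1 bumps 2 from row 1; 2 starts row 2. P = [[1, 5], [2]].
Insert 4: 4 bumps 5 from row 1; 5 appends to row 2. P = [[1, 4], [2, 5]].
Insert 3: 3 bumps 4 from row 1; 4 bumps 5 from row 2; 5 starts row 3. P = [[1, 3], [2, 4], [5]].

So P = [[1, 3], [2, 4], [5]], Q = [[1, 2], [3, 4], [5]].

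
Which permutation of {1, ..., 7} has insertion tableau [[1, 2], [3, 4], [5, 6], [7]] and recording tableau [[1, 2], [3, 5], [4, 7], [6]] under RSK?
Reverse the RSK construction: for i from n down to 1, find the cell of Q containing i, remove the entry at that cell from P, and reverse-bump it up through P; the value ejected from row 1 is w(i).

Step i=7: Q has 7 at row 3, column 2; remove 6 from row 3 of P and reverse-bump: 6 enters row 2 and ejects 4; 4 enters row 1 and ejects 2. So w(7) = 2. P is now [[1, 4], [3, 6], [5], [7]].
Step i=6: Q has 6 at row 4, column 1; remove 7 from row 4 of P and reverse-bump: 7 enters row 3 and ejects 5; 5 enters row 2 and ejects 3; 3 enters row 1 and ejects 1. So w(6) = 1. P is now [[3, 4], [5, 6], [7]].
Step i=5: Q has 5 at row 2, column 2; remove 6 from row 2 of P and reverse-bump: 6 enters row 1 and ejects 4. So w(5) = 4. P is now [[3, 6], [5], [7]].
Step i=4: Q has 4 at row 3, column 1; remove 7 from row 3 of P and reverse-bump: 7 enters row 2 and ejects 5; 5 enters row 1 and ejects 3. So w(4) = 3. P is now [[5, 6], [7]].
Step i=3: Q has 3 at row 2, column 1; remove 7 from row 2 of P and reverse-bump: 7 enters row 1 and ejects 6. So w(3) = 6. P is now [[5, 7]].
Step i=2: Q has 2 at row 1, column 2; remove that cell from P, ejecting 7. So w(2) = 7. P is now [[5]].
Step i=1: Q has 1 at row 1, column 1; remove that cell from P, ejecting 5. So w(1) = 5. P is now [].

So w = 5 7 6 3 4 1 2.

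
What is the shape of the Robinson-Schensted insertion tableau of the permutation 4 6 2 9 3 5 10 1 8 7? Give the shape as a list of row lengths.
[4, 4, 2]

Row-insert each entry into an empty tableau.

After inserting 4: P = [[4]].
After inserting 6: P = [[4, 6]].
After inserting 2: P = [[2, 6], [4]].
After inserting 9: P = [[2, 6, 9], [4]].
After inserting 3: P = [[2, 3, 9], [4, 6]].
After inserting 5: P = [[2, 3, 5], [4, 6, 9]].
After inserting 10: P = [[2, 3, 5, 10], [4, 6, 9]].
After inserting 1: P = [[1, 3, 5, 10], [2, 6, 9], [4]].
After inserting 8: P = [[1, 3, 5, 8], [2, 6, 9, 10], [4]].
After inserting 7: P = [[1, 3, 5, 7], [2, 6, 8, 10], [4, 9]].

The final insertion tableau P = [[1, 3, 5, 7], [2, 6, 8, 10], [4, 9]] has shape [4, 4, 2].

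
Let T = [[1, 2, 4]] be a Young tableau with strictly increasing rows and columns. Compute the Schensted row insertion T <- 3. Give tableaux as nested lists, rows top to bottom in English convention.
In row 1, 3 replaces 4 (the leftmost entry greater than 3); 4 is bumped to row 2. 4 starts a new row 2. The new tableau is [[1, 2, 3], [4]].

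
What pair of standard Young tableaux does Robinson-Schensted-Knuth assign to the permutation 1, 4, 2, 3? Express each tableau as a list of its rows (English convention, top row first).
P = [[1, 2, 3], [4]], Q = [[1, 2, 4], [3]]

Insert each entry of the permutation into P by Schensted row insertion, recording in Q the position of each new cell.

Insert 1: appended to row 1. P = [[1]].
Insert 4: appended to row 1. P = [[1, 4]].
Insert 2: 2 bumps 4 from row 1; 4 starts row 2. P = [[1, 2], [4]].
Insert 3: appended to row 1. P = [[1, 2, 3], [4]].

So P = [[1, 2, 3], [4]], Q = [[1, 2, 4], [3]].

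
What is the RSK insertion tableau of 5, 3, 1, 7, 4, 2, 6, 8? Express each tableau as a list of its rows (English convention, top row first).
P = [[1, 2, 6, 8], [3, 4], [5, 7]]

Insert 5: appended to row 1. P = [[5]].
Insert 3: 3 bumps 5 from row 1; 5 starts row 2. P = [[3], [5]].
Insert 1: 1 bumps 3 from row 1; 3 bumps 5 from row 2; 5 starts row 3. P = [[1], [3], [5]].
Insert 7: appended to row 1. P = [[1, 7], [3], [5]].
Insert 4: 4 bumps 7 from row 1; 7 appends to row 2. P = [[1, 4], [3, 7], [5]].
Insert 2: 2 bumps 4 from row 1; 4 bumps 7 from row 2; 7 appends to row 3. P = [[1, 2], [3, 4], [5, 7]].
Insert 6: appended to row 1. P = [[1, 2, 6], [3, 4], [5, 7]].
Insert 8: appended to row 1. P = [[1, 2, 6, 8], [3, 4], [5, 7]].

So P = [[1, 2, 6, 8], [3, 4], [5, 7]].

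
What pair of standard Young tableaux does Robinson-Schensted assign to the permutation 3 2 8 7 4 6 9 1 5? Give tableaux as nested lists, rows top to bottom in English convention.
Insert each entry of the permutation into P by Schensted row insertion, recording in Q the position of each new cell.

Insert 3: appended to row 1. P = [[3]].
Insert 2: 2 bumps 3 from row 1; 3 starts row 2. P = [[2], [3]].
Insert 8: appended to row 1. P = [[2, 8], [3]].
Insert 7: 7 bumps 8 from row 1; 8 appends to row 2. P = [[2, 7], [3, 8]].
Insert 4: 4 bumps 7 from row 1; 7 bumps 8 from row 2; 8 starts row 3. P = [[2, 4], [3, 7], [8]].
Insert 6: appended to row 1. P = [[2, 4, 6], [3, 7], [8]].
Insert 9: appended to row 1. P = [[2, 4, 6, 9], [3, 7], [8]].
Insert 1: 1 bumps 2 from row 1; 2 bumps 3 from row 2; 3 bumps 8 from row 3; 8 starts row 4. P = [[1, 4, 6, 9], [2, 7], [3], [8]].
Insert 5: 5 bumps 6 from row 1; 6 bumps 7 from row 2; 7 appends to row 3. P = [[1, 4, 5, 9], [2, 6], [3, 7], [8]].

So P = [[1, 4, 5, 9], [2, 6], [3, 7], [8]], Q = [[1, 3, 6, 7], [2, 4], [5, 9], [8]].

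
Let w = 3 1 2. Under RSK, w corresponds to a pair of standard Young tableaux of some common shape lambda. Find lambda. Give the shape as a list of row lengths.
[2, 1]

Row-insert each entry into an empty tableau.

After inserting 3: P = [[3]].
After inserting 1: P = [[1], [3]].
After inserting 2: P = [[1, 2], [3]].

The final insertion tableau P = [[1, 2], [3]] has shape [2, 1].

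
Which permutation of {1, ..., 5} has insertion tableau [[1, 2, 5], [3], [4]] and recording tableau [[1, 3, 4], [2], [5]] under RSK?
4 1 3 5 2

Reverse the RSK construction: for i from n down to 1, find the cell of Q containing i, remove the entry at that cell from P, and reverse-bump it up through P; the value ejected from row 1 is w(i).

Step i=5: Q has 5 at row 3, column 1; remove 4 from row 3 of P and reverse-bump: 4 enters row 2 and ejects 3; 3 enters row 1 and ejects 2. So w(5) = 2. P is now [[1, 3, 5], [4]].
Step i=4: Q has 4 at row 1, column 3; remove that cell from P, ejecting 5. So w(4) = 5. P is now [[1, 3], [4]].
Step i=3: Q has 3 at row 1, column 2; remove that cell from P, ejecting 3. So w(3) = 3. P is now [[1], [4]].
Step i=2: Q has 2 at row 2, column 1; remove 4 from row 2 of P and reverse-bump: 4 enters row 1 and ejects 1. So w(2) = 1. P is now [[4]].
Step i=1: Q has 1 at row 1, column 1; remove that cell from P, ejecting 4. So w(1) = 4. P is now [].

So w = 4 1 3 5 2.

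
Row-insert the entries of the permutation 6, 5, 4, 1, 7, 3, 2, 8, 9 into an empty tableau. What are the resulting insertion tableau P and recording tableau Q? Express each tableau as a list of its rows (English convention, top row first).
Insert each entry of the permutation into P by Schensted row insertion, recording in Q the position of each new cell.

Insert 6: appended to row 1. P = [[6]].
Insert 5: 5 bumps 6 from row 1; 6 starts row 2. P = [[5], [6]].
Insert 4: 4 bumps 5 from row 1; 5 bumps 6 from row 2; 6 starts row 3. P = [[4], [5], [6]].
Insert 1: 1 bumps 4 from row 1; 4 bumps 5 from row 2; 5 bumps 6 from row 3; 6 starts row 4. P = [[1], [4], [5], [6]].
Insert 7: appended to row 1. P = [[1, 7], [4], [5], [6]].
Insert 3: 3 bumps 7 from row 1; 7 appends to row 2. P = [[1, 3], [4, 7], [5], [6]].
Insert 2: 2 bumps 3 from row 1; 3 bumps 4 from row 2; 4 bumps 5 from row 3; 5 bumps 6 from row 4; 6 starts row 5. P = [[1, 2], [3, 7], [4], [5], [6]].
Insert 8: appended to row 1. P = [[1, 2, 8], [3, 7], [4], [5], [6]].
Insert 9: appended to row 1. P = [[1, 2, 8, 9], [3, 7], [4], [5], [6]].

So P = [[1, 2, 8, 9], [3, 7], [4], [5], [6]], Q = [[1, 5, 8, 9], [2, 6], [3], [4], [7]].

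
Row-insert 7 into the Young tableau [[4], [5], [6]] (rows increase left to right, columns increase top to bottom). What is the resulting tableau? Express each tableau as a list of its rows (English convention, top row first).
[[4, 7], [5], [6]]

7 is larger than every entry of row 1, so it is appended to row 1. The new tableau is [[4, 7], [5], [6]].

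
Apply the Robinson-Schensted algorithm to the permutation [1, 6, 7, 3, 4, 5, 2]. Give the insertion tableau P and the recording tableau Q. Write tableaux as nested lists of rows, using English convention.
P = [[1, 2, 4, 5], [3, 7], [6]], Q = [[1, 2, 3, 6], [4, 5], [7]]

Insert each entry of the permutation into P by Schensted row insertion, recording in Q the position of each new cell.

After inserting 1: P = [[1]].
After inserting 6: P = [[1, 6]].
After inserting 7: P = [[1, 6, 7]].
After inserting 3: P = [[1, 3, 7], [6]].
After inserting 4: P = [[1, 3, 4], [6, 7]].
After inserting 5: P = [[1, 3, 4, 5], [6, 7]].
After inserting 2: P = [[1, 2, 4, 5], [3, 7], [6]].

So P = [[1, 2, 4, 5], [3, 7], [6]], Q = [[1, 2, 3, 6], [4, 5], [7]].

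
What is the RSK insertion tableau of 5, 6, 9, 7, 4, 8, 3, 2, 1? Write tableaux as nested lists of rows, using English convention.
P = [[1, 6, 7, 8], [2], [3], [4], [5], [9]]

Insert 5: appended to row 1. P = [[5]].
Insert 6: appended to row 1. P = [[5, 6]].
Insert 9: appended to row 1. P = [[5, 6, 9]].
Insert 7: 7 bumps 9 from row 1; 9 starts row 2. P = [[5, 6, 7], [9]].
Insert 4: 4 bumps 5 from row 1; 5 bumps 9 from row 2; 9 starts row 3. P = [[4, 6, 7], [5], [9]].
Insert 8: appended to row 1. P = [[4, 6, 7, 8], [5], [9]].
Insert 3: 3 bumps 4 from row 1; 4 bumps 5 from row 2; 5 bumps 9 from row 3; 9 starts row 4. P = [[3, 6, 7, 8], [4], [5], [9]].
Insert 2: 2 bumps 3 from row 1; 3 bumps 4 from row 2; 4 bumps 5 from row 3; 5 bumps 9 from row 4; 9 starts row 5. P = [[2, 6, 7, 8], [3], [4], [5], [9]].
Insert 1: 1 bumps 2 from row 1; 2 bumps 3 from row 2; 3 bumps 4 from row 3; 4 bumps 5 from row 4; 5 bumps 9 from row 5; 9 starts row 6. P = [[1, 6, 7, 8], [2], [3], [4], [5], [9]].

So P = [[1, 6, 7, 8], [2], [3], [4], [5], [9]].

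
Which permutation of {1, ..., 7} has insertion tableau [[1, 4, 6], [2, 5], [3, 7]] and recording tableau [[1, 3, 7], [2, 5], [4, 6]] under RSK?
3 2 7 1 5 4 6

Reverse the RSK construction: for i from n down to 1, find the cell of Q containing i, remove the entry at that cell from P, and reverse-bump it up through P; the value ejected from row 1 is w(i).

Step i=7: Q has 7 at row 1, column 3; remove that cell from P, ejecting 6. So w(7) = 6. P is now [[1, 4], [2, 5], [3, 7]].
Step i=6: Q has 6 at row 3, column 2; remove 7 from row 3 of P and reverse-bump: 7 enters row 2 and ejects 5; 5 enters row 1 and ejects 4. So w(6) = 4. P is now [[1, 5], [2, 7], [3]].
Step i=5: Q has 5 at row 2, column 2; remove 7 from row 2 of P and reverse-bump: 7 enters row 1 and ejects 5. So w(5) = 5. P is now [[1, 7], [2], [3]].
Step i=4: Q has 4 at row 3, column 1; remove 3 from row 3 of P and reverse-bump: 3 enters row 2 and ejects 2; 2 enters row 1 and ejects 1. So w(4) = 1. P is now [[2, 7], [3]].
Step i=3: Q has 3 at row 1, column 2; remove that cell from P, ejecting 7. So w(3) = 7. P is now [[2], [3]].
Step i=2: Q has 2 at row 2, column 1; remove 3 from row 2 of P and reverse-bump: 3 enters row 1 and ejects 2. So w(2) = 2. P is now [[3]].
Step i=1: Q has 1 at row 1, column 1; remove that cell from P, ejecting 3. So w(1) = 3. P is now [].

So w = 3 2 7 1 5 4 6.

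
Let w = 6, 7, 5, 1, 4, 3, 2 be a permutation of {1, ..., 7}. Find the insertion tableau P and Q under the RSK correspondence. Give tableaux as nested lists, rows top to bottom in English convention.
Insert each entry of the permutation into P by Schensted row insertion, recording in Q the position of each new cell.

Insert 6: appended to row 1. P = [[6]], Q = [[1]].
Insert 7: appended to row 1. P = [[6, 7]], Q = [[1, 2]].
Insert 5: 5 bumps 6 from row 1; 6 starts row 2. P = [[5, 7], [6]], Q = [[1, 2], [3]].
Insert 1: 1 bumps 5 from row 1; 5 bumps 6 from row 2; 6 starts row 3. P = [[1, 7], [5], [6]], Q = [[1, 2], [3], [4]].
Insert 4: 4 bumps 7 from row 1; 7 appends to row 2. P = [[1, 4], [5, 7], [6]], Q = [[1, 2], [3, 5], [4]].
Insert 3: 3 bumps 4 from row 1; 4 bumps 5 from row 2; 5 bumps 6 from row 3; 6 starts row 4. P = [[1, 3], [4, 7], [5], [6]], Q = [[1, 2], [3, 5], [4], [6]].
Insert 2: 2 bumps 3 from row 1; 3 bumps 4 from row 2; 4 bumps 5 from row 3; 5 bumps 6 from row 4; 6 starts row 5. P = [[1, 2], [3, 7], [4], [5], [6]], Q = [[1, 2], [3, 5], [4], [6], [7]].

So P = [[1, 2], [3, 7], [4], [5], [6]], Q = [[1, 2], [3, 5], [4], [6], [7]].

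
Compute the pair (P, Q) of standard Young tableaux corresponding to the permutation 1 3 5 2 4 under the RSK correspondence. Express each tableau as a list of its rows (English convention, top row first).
P = [[1, 2, 4], [3, 5]], Q = [[1, 2, 3], [4, 5]]

Insert each entry of the permutation into P by Schensted row insertion, recording in Q the position of each new cell.

Insert 1: appended to row 1. P = [[1]], Q = [[1]].
Insert 3: appended to row 1. P = [[1, 3]], Q = [[1, 2]].
Insert 5: appended to row 1. P = [[1, 3, 5]], Q = [[1, 2, 3]].
Insert 2: 2 bumps 3 from row 1; 3 starts row 2. P = [[1, 2, 5], [3]], Q = [[1, 2, 3], [4]].
Insert 4: 4 bumps 5 from row 1; 5 appends to row 2. P = [[1, 2, 4], [3, 5]], Q = [[1, 2, 3], [4, 5]].

So P = [[1, 2, 4], [3, 5]], Q = [[1, 2, 3], [4, 5]].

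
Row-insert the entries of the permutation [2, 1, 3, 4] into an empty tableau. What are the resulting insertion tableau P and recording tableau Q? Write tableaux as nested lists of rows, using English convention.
Insert each entry of the permutation into P by Schensted row insertion, recording in Q the position of each new cell.

After inserting 2: P = [[2]].
After inserting 1: P = [[1], [2]].
After inserting 3: P = [[1, 3], [2]].
After inserting 4: P = [[1, 3, 4], [2]].

So P = [[1, 3, 4], [2]], Q = [[1, 3, 4], [2]].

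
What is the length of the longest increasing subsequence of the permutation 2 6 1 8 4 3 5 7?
4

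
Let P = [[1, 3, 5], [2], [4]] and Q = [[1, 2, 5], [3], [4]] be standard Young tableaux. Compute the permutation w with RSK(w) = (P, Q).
2 4 3 1 5

Reverse RSK: for i = n, n-1, ..., 1, locate i in Q, remove the corresponding corner cell from P, and reverse-bump its entry up through P; the value ejected from row 1 is w(i).

So w = 2 4 3 1 5.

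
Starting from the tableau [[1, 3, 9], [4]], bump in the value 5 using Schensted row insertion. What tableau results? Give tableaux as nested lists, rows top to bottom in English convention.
In row 1, 5 replaces 9 (the leftmost entry greater than 5); 9 is bumped to row 2. 9 is appended to row 2. The new tableau is [[1, 3, 5], [4, 9]].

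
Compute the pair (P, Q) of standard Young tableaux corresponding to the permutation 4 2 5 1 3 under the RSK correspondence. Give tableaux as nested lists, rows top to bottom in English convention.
P = [[1, 3], [2, 5], [4]], Q = [[1, 3], [2, 5], [4]]

Insert each entry of the permutation into P by Schensted row insertion, recording in Q the position of each new cell.

Insert 4: appended to row 1. P = [[4]].
Insert 2: 2 bumps 4 from row 1; 4 starts row 2. P = [[2], [4]].
Insert 5: appended to row 1. P = [[2, 5], [4]].
Insert 1: 1 bumps 2 from row 1; 2 bumps 4 from row 2; 4 starts row 3. P = [[1, 5], [2], [4]].
Insert 3: 3 bumps 5 from row 1; 5 appends to row 2. P = [[1, 3], [2, 5], [4]].

So P = [[1, 3], [2, 5], [4]], Q = [[1, 3], [2, 5], [4]].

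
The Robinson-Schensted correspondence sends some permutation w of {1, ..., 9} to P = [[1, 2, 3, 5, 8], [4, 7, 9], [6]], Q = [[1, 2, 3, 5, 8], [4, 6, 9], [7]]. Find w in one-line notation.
Reverse the RSK construction: for i from n down to 1, find the cell of Q containing i, remove the entry at that cell from P, and reverse-bump it up through P; the value ejected from row 1 is w(i).

Step i=9: Q has 9 at row 2, column 3; remove 9 from row 2 of P and reverse-bump: 9 enters row 1 and ejects 8. So w(9) = 8. P is now [[1, 2, 3, 5, 9], [4, 7], [6]].
Step i=8: Q has 8 at row 1, column 5; remove that cell from P, ejecting 9. So w(8) = 9. P is now [[1, 2, 3, 5], [4, 7], [6]].
Step i=7: Q has 7 at row 3, column 1; remove 6 from row 3 of P and reverse-bump: 6 enters row 2 and ejects 4; 4 enters row 1 and ejects 3. So w(7) = 3. P is now [[1, 2, 4, 5], [6, 7]].
Step i=6: Q has 6 at row 2, column 2; remove 7 from row 2 of P and reverse-bump: 7 enters row 1 and ejects 5. So w(6) = 5. P is now [[1, 2, 4, 7], [6]].
Step i=5: Q has 5 at row 1, column 4; remove that cell from P, ejecting 7. So w(5) = 7. P is now [[1, 2, 4], [6]].
Step i=4: Q has 4 at row 2, column 1; remove 6 from row 2 of P and reverse-bump: 6 enters row 1 and ejects 4. So w(4) = 4. P is now [[1, 2, 6]].
Step i=3: Q has 3 at row 1, column 3; remove that cell from P, ejecting 6. So w(3) = 6. P is now [[1, 2]].
Step i=2: Q has 2 at row 1, column 2; remove that cell from P, ejecting 2. So w(2) = 2. P is now [[1]].
Step i=1: Q has 1 at row 1, column 1; remove that cell from P, ejecting 1. So w(1) = 1. P is now [].

So w = 1 2 6 4 7 5 3 9 8.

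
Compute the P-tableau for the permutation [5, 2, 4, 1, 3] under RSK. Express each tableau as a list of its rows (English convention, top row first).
After inserting 5: P = [[5]].
After inserting 2: P = [[2], [5]].
After inserting 4: P = [[2, 4], [5]].
After inserting 1: P = [[1, 4], [2], [5]].
After inserting 3: P = [[1, 3], [2, 4], [5]].

So P = [[1, 3], [2, 4], [5]].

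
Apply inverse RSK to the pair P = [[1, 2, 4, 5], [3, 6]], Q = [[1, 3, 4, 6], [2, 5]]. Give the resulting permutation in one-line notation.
Reverse RSK: for i = n, n-1, ..., 1, locate i in Q, remove the corresponding corner cell from P, and reverse-bump its entry up through P; the value ejected from row 1 is w(i).

So w = 3 1 2 6 4 5.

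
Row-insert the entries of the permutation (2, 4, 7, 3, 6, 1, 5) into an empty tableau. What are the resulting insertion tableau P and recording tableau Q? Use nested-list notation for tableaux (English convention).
Insert each entry of the permutation into P by Schensted row insertion, recording in Q the position of each new cell.

Insert 2: appended to row 1. P = [[2]].
Insert 4: appended to row 1. P = [[2, 4]].
Insert 7: appended to row 1. P = [[2, 4, 7]].
Insert 3: 3 bumps 4 from row 1; 4 starts row 2. P = [[2, 3, 7], [4]].
Insert 6: 6 bumps 7 from row 1; 7 appends to row 2. P = [[2, 3, 6], [4, 7]].
Insert 1: 1 bumps 2 from row 1; 2 bumps 4 from row 2; 4 starts row 3. P = [[1, 3, 6], [2, 7], [4]].
Insert 5: 5 bumps 6 from row 1; 6 bumps 7 from row 2; 7 appends to row 3. P = [[1, 3, 5], [2, 6], [4, 7]].

So P = [[1, 3, 5], [2, 6], [4, 7]], Q = [[1, 2, 3], [4, 5], [6, 7]].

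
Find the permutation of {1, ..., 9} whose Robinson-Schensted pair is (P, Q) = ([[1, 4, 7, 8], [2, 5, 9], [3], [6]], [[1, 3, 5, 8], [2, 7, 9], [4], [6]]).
Reverse the RSK construction: for i from n down to 1, find the cell of Q containing i, remove the entry at that cell from P, and reverse-bump it up through P; the value ejected from row 1 is w(i).

Step i=9: Q has 9 at row 2, column 3; remove 9 from row 2 of P and reverse-bump: 9 enters row 1 and ejects 8. So w(9) = 8. P is now [[1, 4, 7, 9], [2, 5], [3], [6]].
Step i=8: Q has 8 at row 1, column 4; remove that cell from P, ejecting 9. So w(8) = 9. P is now [[1, 4, 7], [2, 5], [3], [6]].
Step i=7: Q has 7 at row 2, column 2; remove 5 from row 2 of P and reverse-bump: 5 enters row 1 and ejects 4. So w(7) = 4. P is now [[1, 5, 7], [2], [3], [6]].
Step i=6: Q has 6 at row 4, column 1; remove 6 from row 4 of P and reverse-bump: 6 enters row 3 and ejects 3; 3 enters row 2 and ejects 2; 2 enters row 1 and ejects 1. So w(6) = 1. P is now [[2, 5, 7], [3], [6]].
Step i=5: Q has 5 at row 1, column 3; remove that cell from P, ejecting 7. So w(5) = 7. P is now [[2, 5], [3], [6]].
Step i=4: Q has 4 at row 3, column 1; remove 6 from row 3 of P and reverse-bump: 6 enters row 2 and ejects 3; 3 enters row 1 and ejects 2. So w(4) = 2. P is now [[3, 5], [6]].
Step i=3: Q has 3 at row 1, column 2; remove that cell from P, ejecting 5. So w(3) = 5. P is now [[3], [6]].
Step i=2: Q has 2 at row 2, column 1; remove 6 from row 2 of P and reverse-bump: 6 enters row 1 and ejects 3. So w(2) = 3. P is now [[6]].
Step i=1: Q has 1 at row 1, column 1; remove that cell from P, ejecting 6. So w(1) = 6. P is now [].

So w = 6 3 5 2 7 1 4 9 8.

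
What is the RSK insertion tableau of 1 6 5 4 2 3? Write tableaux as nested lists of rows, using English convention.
P = [[1, 2, 3], [4], [5], [6]]

Insert 1: appended to row 1. P = [[1]].
Insert 6: appended to row 1. P = [[1, 6]].
Insert 5: 5 bumps 6 from row 1; 6 starts row 2. P = [[1, 5], [6]].
Insert 4: 4 bumps 5 from row 1; 5 bumps 6 from row 2; 6 starts row 3. P = [[1, 4], [5], [6]].
Insert 2: 2 bumps 4 from row 1; 4 bumps 5 from row 2; 5 bumps 6 from row 3; 6 starts row 4. P = [[1, 2], [4], [5], [6]].
Insert 3: appended to row 1. P = [[1, 2, 3], [4], [5], [6]].

So P = [[1, 2, 3], [4], [5], [6]].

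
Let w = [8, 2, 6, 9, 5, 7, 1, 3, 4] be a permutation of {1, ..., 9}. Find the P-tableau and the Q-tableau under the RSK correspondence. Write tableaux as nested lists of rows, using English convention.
P = [[1, 3, 4], [2, 5, 7], [6, 9], [8]], Q = [[1, 3, 4], [2, 6, 9], [5, 8], [7]]

Insert each entry of the permutation into P by Schensted row insertion, recording in Q the position of each new cell.

After inserting 8: P = [[8]].
After inserting 2: P = [[2], [8]].
After inserting 6: P = [[2, 6], [8]].
After inserting 9: P = [[2, 6, 9], [8]].
After inserting 5: P = [[2, 5, 9], [6], [8]].
After inserting 7: P = [[2, 5, 7], [6, 9], [8]].
After inserting 1: P = [[1, 5, 7], [2, 9], [6], [8]].
After inserting 3: P = [[1, 3, 7], [2, 5], [6, 9], [8]].
After inserting 4: P = [[1, 3, 4], [2, 5, 7], [6, 9], [8]].

So P = [[1, 3, 4], [2, 5, 7], [6, 9], [8]], Q = [[1, 3, 4], [2, 6, 9], [5, 8], [7]].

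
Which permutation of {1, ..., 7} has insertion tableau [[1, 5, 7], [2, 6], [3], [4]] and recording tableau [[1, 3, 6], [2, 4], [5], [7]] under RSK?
4 3 6 5 2 7 1

Reverse RSK: for i = n, n-1, ..., 1, locate i in Q, remove the corresponding corner cell from P, and reverse-bump its entry up through P; the value ejected from row 1 is w(i).

So w = 4 3 6 5 2 7 1.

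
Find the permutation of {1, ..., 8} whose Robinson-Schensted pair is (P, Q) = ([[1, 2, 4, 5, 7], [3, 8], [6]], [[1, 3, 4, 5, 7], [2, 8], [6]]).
Reverse the RSK construction: for i from n down to 1, find the cell of Q containing i, remove the entry at that cell from P, and reverse-bump it up through P; the value ejected from row 1 is w(i).

Step i=8: Q has 8 at row 2, column 2; remove 8 from row 2 of P and reverse-bump: 8 enters row 1 and ejects 7. So w(8) = 7. P is now [[1, 2, 4, 5, 8], [3], [6]].
Step i=7: Q has 7 at row 1, column 5; remove that cell from P, ejecting 8. So w(7) = 8. P is now [[1, 2, 4, 5], [3], [6]].
Step i=6: Q has 6 at row 3, column 1; remove 6 from row 3 of P and reverse-bump: 6 enters row 2 and ejects 3; 3 enters row 1 and ejects 2. So w(6) = 2. P is now [[1, 3, 4, 5], [6]].
Step i=5: Q has 5 at row 1, column 4; remove that cell from P, ejecting 5. So w(5) = 5. P is now [[1, 3, 4], [6]].
Step i=4: Q has 4 at row 1, column 3; remove that cell from P, ejecting 4. So w(4) = 4. P is now [[1, 3], [6]].
Step i=3: Q has 3 at row 1, column 2; remove that cell from P, ejecting 3. So w(3) = 3. P is now [[1], [6]].
Step i=2: Q has 2 at row 2, column 1; remove 6 from row 2 of P and reverse-bump: 6 enters row 1 and ejects 1. So w(2) = 1. P is now [[6]].
Step i=1: Q has 1 at row 1, column 1; remove that cell from P, ejecting 6. So w(1) = 6. P is now [].

So w = 6 1 3 4 5 2 8 7.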